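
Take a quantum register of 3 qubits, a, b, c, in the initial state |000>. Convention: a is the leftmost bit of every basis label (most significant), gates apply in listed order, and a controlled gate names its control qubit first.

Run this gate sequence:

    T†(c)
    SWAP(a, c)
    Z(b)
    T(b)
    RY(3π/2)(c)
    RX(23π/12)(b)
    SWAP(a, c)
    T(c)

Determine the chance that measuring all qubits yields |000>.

The probability of measuring |000> is sqrt(2)/16 + sqrt(6)/16 + 1/4.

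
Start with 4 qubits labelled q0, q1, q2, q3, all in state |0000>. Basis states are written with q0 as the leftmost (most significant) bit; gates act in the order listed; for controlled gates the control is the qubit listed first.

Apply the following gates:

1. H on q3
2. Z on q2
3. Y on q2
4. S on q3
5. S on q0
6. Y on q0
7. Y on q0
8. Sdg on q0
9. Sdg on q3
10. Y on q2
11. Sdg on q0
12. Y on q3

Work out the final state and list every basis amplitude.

The final amplitudes are -sqrt(2)*I/2 on |0000>, sqrt(2)*I/2 on |0001>, and 0 on every other basis state. Key observation: steps 3-10 multiply out to the identity, so the circuit reduces to the remaining gates.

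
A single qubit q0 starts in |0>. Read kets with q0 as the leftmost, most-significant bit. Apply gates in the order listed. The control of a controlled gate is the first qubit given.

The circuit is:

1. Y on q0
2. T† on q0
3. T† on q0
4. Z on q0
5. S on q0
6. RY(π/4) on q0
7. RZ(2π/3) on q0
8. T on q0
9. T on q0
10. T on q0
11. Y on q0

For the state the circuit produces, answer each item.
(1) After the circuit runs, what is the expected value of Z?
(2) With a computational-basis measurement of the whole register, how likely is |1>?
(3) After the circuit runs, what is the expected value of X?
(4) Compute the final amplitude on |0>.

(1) The observable Z averages to sqrt(2)/2.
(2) A full measurement returns |1> with probability 1/2 - sqrt(2)/4.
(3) In the final state, X has expectation 1/4 - sqrt(3)/4.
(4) |0> carries amplitude sqrt(sqrt(2) + 2)*exp(I*pi/12)/2 in the final state.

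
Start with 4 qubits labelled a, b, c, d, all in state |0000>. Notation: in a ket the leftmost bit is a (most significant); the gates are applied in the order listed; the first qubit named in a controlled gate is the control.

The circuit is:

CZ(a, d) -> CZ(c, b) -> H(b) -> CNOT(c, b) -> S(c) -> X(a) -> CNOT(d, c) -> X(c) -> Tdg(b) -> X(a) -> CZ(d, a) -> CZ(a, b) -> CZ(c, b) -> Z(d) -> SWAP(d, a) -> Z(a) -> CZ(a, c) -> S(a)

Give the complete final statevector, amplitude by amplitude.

The resulting statevector has amplitude sqrt(2)/2 on |0010>, sqrt(2)*exp(3*I*pi/4)/2 on |0110>, and 0 on every other basis state.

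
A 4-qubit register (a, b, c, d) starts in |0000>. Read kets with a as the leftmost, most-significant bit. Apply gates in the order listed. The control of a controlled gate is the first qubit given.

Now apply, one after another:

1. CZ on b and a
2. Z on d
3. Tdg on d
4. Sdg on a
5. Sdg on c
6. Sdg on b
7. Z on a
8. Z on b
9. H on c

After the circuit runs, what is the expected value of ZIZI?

In the final state, ZIZI has expectation 0.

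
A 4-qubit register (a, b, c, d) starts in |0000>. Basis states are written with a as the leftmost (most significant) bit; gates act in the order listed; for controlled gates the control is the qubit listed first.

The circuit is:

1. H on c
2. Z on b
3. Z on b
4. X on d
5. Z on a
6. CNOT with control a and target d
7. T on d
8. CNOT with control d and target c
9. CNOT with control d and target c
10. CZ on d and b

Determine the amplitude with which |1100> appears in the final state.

The amplitude on |1100> is 0.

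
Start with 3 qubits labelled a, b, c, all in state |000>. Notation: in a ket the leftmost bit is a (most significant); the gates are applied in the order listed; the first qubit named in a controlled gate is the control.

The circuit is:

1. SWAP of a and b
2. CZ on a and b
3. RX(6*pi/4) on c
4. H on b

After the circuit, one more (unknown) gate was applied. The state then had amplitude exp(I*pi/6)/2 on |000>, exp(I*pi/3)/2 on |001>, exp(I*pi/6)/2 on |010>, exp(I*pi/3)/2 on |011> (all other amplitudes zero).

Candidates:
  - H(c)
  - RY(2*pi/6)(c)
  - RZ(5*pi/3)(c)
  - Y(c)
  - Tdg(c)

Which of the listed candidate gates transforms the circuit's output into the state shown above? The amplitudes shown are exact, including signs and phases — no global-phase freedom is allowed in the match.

It was RZ(5*pi/3)(c) that produced the state shown.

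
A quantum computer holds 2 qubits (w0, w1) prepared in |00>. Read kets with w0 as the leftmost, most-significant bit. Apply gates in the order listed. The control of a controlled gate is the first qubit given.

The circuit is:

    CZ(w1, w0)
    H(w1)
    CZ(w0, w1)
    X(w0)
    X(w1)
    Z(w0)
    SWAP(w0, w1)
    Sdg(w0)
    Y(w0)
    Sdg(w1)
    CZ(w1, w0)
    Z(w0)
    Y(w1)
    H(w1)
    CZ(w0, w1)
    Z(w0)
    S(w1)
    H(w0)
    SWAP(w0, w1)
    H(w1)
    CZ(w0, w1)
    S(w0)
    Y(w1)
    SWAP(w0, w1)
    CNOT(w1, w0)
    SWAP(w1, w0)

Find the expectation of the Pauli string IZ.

In the final state, IZ has expectation 0.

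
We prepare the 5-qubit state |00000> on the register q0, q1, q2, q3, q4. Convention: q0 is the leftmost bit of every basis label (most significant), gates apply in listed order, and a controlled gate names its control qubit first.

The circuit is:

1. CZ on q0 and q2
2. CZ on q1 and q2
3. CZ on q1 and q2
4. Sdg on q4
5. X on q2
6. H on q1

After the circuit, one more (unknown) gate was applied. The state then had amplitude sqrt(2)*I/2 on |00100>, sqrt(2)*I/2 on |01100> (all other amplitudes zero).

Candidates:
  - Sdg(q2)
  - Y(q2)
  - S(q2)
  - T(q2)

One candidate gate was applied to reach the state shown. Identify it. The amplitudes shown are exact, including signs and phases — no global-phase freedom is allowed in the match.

It was S(q2) that produced the state shown. Key observation: steps 2-3 multiply out to the identity, so the circuit reduces to the remaining gates.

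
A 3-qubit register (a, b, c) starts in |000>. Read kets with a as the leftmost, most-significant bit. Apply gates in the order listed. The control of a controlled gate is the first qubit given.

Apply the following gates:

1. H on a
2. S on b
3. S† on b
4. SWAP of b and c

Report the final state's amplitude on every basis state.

The resulting statevector has amplitude sqrt(2)/2 on |000>, sqrt(2)/2 on |100>, and 0 on every other basis state.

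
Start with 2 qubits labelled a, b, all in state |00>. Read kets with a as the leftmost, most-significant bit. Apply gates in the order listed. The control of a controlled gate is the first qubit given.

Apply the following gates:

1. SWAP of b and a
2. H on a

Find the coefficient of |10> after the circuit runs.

The final state's coefficient on |10> equals sqrt(2)/2.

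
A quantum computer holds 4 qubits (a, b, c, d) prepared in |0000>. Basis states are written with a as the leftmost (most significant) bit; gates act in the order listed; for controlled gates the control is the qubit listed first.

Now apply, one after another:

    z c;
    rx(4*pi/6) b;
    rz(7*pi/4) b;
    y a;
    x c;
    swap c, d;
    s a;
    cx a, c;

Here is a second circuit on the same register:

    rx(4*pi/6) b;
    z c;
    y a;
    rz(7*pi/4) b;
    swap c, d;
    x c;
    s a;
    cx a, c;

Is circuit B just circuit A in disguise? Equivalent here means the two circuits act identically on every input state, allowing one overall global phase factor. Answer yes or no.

No: there is an input state on which the two circuits produce genuinely different outputs (not merely differing by a phase).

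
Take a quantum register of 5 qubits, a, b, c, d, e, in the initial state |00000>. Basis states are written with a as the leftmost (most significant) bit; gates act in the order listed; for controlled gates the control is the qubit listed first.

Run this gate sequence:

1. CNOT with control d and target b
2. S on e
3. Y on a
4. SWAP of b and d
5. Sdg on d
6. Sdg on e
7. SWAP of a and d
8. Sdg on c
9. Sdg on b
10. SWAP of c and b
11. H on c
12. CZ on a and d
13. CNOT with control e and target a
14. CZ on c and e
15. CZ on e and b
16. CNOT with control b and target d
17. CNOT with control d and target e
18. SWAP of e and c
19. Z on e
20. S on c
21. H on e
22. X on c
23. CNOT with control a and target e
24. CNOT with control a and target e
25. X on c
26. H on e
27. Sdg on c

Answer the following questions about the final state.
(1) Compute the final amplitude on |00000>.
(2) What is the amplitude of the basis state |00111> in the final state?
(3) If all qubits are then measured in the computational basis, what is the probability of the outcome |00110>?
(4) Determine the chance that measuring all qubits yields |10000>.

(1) The amplitude on |00000> is 0. Key observation: steps 20-27 multiply out to the identity, so the circuit reduces to the remaining gates.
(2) The final state's coefficient on |00111> equals -sqrt(2)*I/2.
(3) A full measurement returns |00110> with probability 1/2.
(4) The probability of measuring |10000> is 0.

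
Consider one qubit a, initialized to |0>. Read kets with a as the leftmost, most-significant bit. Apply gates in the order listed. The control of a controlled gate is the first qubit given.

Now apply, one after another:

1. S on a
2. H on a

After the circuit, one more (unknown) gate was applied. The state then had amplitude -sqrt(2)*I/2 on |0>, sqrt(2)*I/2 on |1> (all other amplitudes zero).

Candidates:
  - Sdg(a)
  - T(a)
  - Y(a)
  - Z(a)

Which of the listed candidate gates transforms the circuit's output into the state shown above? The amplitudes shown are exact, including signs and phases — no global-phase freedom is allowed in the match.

The unique candidate consistent with the amplitudes is Y(a).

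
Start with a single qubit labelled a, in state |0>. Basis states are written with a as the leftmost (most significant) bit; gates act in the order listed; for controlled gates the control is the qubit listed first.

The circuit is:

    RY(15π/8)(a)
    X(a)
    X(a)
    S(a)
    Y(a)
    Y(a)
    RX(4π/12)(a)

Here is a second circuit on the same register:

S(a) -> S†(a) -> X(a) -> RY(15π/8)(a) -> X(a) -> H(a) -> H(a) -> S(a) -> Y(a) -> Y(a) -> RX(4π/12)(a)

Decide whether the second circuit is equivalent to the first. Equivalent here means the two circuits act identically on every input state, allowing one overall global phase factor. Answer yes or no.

No: there is an input state on which the two circuits produce genuinely different outputs (not merely differing by a phase).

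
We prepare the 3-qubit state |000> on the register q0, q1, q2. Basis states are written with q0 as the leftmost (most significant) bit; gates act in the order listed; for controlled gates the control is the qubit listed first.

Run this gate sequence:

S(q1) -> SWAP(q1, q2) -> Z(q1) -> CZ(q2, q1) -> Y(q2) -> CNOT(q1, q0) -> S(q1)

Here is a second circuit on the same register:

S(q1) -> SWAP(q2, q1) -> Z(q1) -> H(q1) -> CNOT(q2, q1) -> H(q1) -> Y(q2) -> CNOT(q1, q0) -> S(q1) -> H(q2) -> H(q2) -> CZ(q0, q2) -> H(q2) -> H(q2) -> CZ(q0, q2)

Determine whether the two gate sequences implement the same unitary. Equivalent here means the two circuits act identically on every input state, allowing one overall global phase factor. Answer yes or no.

Yes, they are equivalent — the unitaries differ by at most a global phase.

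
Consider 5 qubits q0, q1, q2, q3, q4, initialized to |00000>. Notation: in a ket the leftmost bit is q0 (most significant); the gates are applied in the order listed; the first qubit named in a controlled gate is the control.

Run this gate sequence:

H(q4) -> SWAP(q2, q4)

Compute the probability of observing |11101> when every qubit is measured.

Outcome |11101> occurs with probability 0.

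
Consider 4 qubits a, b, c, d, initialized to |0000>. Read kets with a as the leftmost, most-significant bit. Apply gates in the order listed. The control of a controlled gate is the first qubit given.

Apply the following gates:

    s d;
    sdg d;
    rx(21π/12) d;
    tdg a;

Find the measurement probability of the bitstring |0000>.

The probability of measuring |0000> is sqrt(2)/4 + 1/2. Key observation: gates 1-2 undo each other exactly, leaving only the rest of the circuit to track.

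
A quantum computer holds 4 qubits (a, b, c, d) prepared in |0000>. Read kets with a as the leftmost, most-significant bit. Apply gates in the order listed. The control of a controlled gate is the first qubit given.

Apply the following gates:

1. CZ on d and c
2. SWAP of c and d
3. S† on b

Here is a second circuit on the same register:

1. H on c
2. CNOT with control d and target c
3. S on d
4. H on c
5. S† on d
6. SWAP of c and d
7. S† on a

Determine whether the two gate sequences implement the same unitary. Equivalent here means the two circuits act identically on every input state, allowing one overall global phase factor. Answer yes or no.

No — the two circuits implement different unitaries, even allowing a global phase.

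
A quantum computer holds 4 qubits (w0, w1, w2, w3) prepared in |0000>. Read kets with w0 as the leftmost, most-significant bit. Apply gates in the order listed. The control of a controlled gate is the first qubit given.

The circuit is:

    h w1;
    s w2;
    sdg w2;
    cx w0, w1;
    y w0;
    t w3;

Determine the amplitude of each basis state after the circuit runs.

After the circuit, the state carries amplitude sqrt(2)*I/2 on |1000>, sqrt(2)*I/2 on |1100>, and 0 on every other basis state. Key observation: steps 2-3 multiply out to the identity, so the circuit reduces to the remaining gates.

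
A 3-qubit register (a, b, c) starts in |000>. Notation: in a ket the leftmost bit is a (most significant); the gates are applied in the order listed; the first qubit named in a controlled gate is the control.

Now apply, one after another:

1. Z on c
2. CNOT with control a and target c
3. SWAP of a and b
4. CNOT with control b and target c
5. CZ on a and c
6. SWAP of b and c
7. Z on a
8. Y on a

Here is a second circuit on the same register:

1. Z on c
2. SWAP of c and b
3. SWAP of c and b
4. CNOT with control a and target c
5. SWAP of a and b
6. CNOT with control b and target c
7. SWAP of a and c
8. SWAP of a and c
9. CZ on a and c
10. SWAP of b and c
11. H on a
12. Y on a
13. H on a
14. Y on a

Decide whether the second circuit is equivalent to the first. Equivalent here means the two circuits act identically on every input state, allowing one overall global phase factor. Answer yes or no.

No — the two circuits implement different unitaries, even allowing a global phase.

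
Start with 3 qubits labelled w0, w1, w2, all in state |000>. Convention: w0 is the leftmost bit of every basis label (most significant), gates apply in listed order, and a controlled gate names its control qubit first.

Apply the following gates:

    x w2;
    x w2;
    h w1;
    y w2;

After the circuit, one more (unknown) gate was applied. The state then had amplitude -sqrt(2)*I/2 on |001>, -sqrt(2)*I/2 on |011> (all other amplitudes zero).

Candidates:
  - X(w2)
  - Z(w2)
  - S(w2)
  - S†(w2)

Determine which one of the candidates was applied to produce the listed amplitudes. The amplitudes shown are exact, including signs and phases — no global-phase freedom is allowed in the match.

It was Z(w2) that produced the state shown. Key observation: gates 1-2 undo each other exactly, leaving only the rest of the circuit to track.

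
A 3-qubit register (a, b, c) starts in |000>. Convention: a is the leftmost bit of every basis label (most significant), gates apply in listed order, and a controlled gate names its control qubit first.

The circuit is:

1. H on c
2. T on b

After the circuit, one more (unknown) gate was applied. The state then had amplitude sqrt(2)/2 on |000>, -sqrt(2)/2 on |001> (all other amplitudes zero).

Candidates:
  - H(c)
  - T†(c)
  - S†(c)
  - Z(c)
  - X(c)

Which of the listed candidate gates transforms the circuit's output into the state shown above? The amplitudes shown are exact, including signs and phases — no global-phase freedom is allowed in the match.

The unique candidate consistent with the amplitudes is Z(c).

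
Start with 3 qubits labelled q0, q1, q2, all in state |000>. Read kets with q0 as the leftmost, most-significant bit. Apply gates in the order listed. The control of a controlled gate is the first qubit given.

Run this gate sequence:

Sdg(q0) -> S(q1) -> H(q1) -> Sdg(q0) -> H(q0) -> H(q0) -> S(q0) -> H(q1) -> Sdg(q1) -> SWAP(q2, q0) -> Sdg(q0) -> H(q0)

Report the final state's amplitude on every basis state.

The resulting statevector has amplitude sqrt(2)/2 on |000>, sqrt(2)/2 on |100>, and 0 on every other basis state. Key observation: gates 2-9 undo each other exactly, leaving only the rest of the circuit to track.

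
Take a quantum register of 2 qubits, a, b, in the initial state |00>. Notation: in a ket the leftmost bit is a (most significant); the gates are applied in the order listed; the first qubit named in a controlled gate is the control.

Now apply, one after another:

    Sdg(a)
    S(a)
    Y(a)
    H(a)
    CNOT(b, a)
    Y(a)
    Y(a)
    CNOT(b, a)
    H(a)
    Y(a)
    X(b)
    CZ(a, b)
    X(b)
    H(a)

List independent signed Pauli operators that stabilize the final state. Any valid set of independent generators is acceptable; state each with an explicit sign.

One valid set of independent stabilizer generators is +XI, +IZ (any independent generating set of the same group is equally correct).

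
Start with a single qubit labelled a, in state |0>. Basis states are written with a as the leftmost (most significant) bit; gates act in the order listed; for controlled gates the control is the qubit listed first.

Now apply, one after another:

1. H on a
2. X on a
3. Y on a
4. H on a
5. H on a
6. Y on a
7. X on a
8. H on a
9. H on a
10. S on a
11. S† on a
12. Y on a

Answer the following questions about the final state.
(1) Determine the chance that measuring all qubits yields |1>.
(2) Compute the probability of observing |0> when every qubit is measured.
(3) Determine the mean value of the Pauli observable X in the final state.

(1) A full measurement returns |1> with probability 1/2. Key observation: gates 1-8 undo each other exactly, leaving only the rest of the circuit to track.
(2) The probability of measuring |0> is 1/2.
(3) The observable X averages to -1.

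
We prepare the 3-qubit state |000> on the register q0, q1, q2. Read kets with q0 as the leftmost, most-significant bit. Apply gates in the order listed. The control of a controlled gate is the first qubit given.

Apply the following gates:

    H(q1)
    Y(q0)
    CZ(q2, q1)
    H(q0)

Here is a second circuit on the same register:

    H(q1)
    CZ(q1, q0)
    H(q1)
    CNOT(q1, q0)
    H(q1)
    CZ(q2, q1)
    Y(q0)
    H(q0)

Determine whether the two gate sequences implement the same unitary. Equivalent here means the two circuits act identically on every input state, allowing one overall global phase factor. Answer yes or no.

No: there is an input state on which the two circuits produce genuinely different outputs (not merely differing by a phase).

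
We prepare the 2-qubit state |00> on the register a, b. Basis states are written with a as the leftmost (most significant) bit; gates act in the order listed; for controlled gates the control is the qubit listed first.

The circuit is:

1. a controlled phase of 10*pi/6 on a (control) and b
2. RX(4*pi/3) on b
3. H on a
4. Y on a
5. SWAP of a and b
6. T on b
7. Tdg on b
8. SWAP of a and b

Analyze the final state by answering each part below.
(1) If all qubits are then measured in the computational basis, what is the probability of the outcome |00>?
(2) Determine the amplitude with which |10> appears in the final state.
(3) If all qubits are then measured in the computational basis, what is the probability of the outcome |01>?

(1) A full measurement returns |00> with probability 1/8. Key observation: gates 5-8 undo each other exactly, leaving only the rest of the circuit to track.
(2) |10> carries amplitude -sqrt(2)*I/4 in the final state.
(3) Outcome |01> occurs with probability 3/8.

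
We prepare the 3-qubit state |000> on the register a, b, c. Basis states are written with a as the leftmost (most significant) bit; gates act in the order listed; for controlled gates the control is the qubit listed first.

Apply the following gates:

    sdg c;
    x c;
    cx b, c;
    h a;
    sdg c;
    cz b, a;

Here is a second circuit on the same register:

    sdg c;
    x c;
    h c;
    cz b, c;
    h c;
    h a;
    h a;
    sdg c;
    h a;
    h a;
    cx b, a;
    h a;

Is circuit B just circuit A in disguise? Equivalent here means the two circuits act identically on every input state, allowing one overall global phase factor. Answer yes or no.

Yes: on every input state the two circuits agree up to one overall phase factor.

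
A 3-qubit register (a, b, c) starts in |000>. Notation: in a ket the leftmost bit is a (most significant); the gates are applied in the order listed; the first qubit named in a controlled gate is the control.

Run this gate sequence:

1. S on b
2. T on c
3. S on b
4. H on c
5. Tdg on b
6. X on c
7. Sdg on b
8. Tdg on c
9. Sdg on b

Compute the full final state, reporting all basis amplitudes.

The final amplitudes are sqrt(2)/2 on |000>, -sqrt(2)*exp(3*I*pi/4)/2 on |001>, and 0 on every other basis state.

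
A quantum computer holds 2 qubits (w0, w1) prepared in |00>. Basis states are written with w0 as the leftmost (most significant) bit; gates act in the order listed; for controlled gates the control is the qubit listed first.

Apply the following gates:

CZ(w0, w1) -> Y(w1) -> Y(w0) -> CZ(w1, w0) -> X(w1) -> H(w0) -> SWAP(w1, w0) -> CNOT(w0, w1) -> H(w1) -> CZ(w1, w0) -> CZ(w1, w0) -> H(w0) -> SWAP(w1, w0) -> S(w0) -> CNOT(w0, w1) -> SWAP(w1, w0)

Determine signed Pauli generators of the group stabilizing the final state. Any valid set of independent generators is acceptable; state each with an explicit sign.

The stabilizer group can be generated by +XI, -IZ, among other valid generating sets.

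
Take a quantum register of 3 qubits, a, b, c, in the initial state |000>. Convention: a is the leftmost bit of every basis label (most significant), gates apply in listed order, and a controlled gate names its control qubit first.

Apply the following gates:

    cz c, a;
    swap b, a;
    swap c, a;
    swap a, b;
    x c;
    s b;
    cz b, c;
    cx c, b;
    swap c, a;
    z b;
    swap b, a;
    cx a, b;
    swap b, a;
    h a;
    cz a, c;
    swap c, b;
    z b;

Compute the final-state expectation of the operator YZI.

The observable YZI averages to 0.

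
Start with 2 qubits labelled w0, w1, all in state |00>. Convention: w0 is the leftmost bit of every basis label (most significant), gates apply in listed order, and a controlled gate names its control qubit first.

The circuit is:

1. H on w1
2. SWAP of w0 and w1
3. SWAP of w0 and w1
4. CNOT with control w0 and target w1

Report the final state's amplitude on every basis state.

After the circuit, the state carries amplitude sqrt(2)/2 on |00>, sqrt(2)/2 on |01>, 0 on |10>, 0 on |11>.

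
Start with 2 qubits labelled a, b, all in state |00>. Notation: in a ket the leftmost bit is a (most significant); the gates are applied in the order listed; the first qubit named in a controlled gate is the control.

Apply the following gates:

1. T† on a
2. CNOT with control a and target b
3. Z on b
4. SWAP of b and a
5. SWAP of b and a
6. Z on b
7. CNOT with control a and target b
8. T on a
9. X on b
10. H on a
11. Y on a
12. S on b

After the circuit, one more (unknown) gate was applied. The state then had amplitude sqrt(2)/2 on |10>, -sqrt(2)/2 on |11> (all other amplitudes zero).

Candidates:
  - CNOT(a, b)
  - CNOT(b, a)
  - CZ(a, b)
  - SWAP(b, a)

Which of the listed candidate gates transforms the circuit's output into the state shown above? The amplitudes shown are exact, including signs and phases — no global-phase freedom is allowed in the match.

The applied gate was SWAP(b, a). Key observation: gates 1-8 undo each other exactly, leaving only the rest of the circuit to track.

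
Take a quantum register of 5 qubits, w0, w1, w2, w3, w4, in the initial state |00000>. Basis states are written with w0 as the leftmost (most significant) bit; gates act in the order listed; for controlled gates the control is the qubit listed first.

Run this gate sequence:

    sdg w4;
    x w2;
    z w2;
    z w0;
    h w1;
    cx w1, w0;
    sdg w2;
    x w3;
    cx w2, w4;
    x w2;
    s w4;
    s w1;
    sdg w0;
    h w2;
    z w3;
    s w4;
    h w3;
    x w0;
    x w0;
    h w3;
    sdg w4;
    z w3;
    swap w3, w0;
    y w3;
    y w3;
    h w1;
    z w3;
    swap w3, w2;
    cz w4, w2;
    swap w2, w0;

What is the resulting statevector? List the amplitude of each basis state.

After the circuit, the state carries amplitude -sqrt(2)/4 on |00101>, -sqrt(2)/4 on |00111>, -sqrt(2)/4 on |01101>, -sqrt(2)/4 on |01111>, -sqrt(2)/4 on |10101>, -sqrt(2)/4 on |10111>, sqrt(2)/4 on |11101>, sqrt(2)/4 on |11111>, and 0 on every other basis state. Key observation: gates 15-22 undo each other exactly, leaving only the rest of the circuit to track.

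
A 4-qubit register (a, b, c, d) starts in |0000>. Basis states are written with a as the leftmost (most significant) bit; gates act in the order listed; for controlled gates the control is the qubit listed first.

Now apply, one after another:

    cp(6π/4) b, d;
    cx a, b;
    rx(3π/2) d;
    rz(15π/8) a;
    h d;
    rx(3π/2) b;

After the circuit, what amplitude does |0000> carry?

The amplitude on |0000> is sqrt(2)*(-1 - I)*exp(I*pi/16)/4.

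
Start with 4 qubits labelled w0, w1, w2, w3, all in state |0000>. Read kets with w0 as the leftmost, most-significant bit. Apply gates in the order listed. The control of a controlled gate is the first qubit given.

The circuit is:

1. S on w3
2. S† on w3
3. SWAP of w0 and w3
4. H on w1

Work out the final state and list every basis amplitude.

The final amplitudes are sqrt(2)/2 on |0000>, sqrt(2)/2 on |0100>, and 0 on every other basis state.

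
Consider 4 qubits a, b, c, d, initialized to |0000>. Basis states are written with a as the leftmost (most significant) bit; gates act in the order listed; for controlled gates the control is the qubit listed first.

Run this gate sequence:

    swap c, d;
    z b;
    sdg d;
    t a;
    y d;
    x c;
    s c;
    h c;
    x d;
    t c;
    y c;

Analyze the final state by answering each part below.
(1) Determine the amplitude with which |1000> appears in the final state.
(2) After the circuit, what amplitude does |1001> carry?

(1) |1000> carries amplitude 0 in the final state.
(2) The final state's coefficient on |1001> equals 0.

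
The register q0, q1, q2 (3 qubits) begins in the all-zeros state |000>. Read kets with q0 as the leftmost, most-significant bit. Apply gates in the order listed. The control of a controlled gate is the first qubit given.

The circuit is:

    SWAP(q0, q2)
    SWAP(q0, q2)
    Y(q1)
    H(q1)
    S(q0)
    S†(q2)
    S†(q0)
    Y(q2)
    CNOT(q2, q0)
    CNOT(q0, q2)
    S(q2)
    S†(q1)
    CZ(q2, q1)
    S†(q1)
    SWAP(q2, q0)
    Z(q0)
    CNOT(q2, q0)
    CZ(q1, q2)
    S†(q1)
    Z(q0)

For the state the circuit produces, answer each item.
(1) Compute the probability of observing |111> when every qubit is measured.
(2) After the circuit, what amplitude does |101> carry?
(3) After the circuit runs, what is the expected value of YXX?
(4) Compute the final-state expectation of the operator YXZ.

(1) A full measurement returns |111> with probability 1/2. Key observation: steps 1-2 multiply out to the identity, so the circuit reduces to the remaining gates.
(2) |101> carries amplitude sqrt(2)/2 in the final state.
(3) The observable YXX averages to 0.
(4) In the final state, YXZ has expectation 0.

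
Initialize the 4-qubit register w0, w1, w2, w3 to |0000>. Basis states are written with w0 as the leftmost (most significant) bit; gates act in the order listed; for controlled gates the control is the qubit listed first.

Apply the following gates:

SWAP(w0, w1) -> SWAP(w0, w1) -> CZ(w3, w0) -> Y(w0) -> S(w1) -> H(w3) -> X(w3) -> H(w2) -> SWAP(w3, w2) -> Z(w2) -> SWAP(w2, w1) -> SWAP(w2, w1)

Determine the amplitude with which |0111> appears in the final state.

The final state's coefficient on |0111> equals 0. Key observation: steps 1-2 multiply out to the identity, so the circuit reduces to the remaining gates.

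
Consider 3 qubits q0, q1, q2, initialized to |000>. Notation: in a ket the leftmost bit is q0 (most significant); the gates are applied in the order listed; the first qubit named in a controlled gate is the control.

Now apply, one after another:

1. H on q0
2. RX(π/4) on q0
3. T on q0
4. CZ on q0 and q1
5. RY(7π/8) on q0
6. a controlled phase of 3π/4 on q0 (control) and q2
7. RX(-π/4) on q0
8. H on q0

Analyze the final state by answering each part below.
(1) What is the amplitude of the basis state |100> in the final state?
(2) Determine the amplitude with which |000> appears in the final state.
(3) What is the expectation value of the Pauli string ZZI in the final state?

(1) The final state's coefficient on |100> equals -sqrt(2)*sin(7*pi/16)/4 + sqrt(2)*cos(7*pi/16)/4 - sqrt(2)*exp(I*pi/4)*sin(7*pi/16)/4 - I*sqrt(1/2 - sqrt(2)/4)*sqrt(sqrt(2)/4 + 1/2)*cos(7*pi/16) - sqrt(2)*exp(I*pi/4)*cos(7*pi/16)/4 + I*sqrt(1/2 - sqrt(2)/4)*sqrt(sqrt(2)/4 + 1/2)*exp(I*pi/4)*cos(7*pi/16) + I*sqrt(1/2 - sqrt(2)/4)*sqrt(sqrt(2)/4 + 1/2)*exp(I*pi/4)*sin(7*pi/16) + I*sqrt(1/2 - sqrt(2)/4)*sqrt(sqrt(2)/4 + 1/2)*sin(7*pi/16).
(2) The amplitude on |000> is sqrt(2)*(sin(5*pi/16) - exp(I*pi/4)*sin(3*pi/16))/2.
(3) The expectation value of ZZI is -sqrt(2*sqrt(2) + 4)/4.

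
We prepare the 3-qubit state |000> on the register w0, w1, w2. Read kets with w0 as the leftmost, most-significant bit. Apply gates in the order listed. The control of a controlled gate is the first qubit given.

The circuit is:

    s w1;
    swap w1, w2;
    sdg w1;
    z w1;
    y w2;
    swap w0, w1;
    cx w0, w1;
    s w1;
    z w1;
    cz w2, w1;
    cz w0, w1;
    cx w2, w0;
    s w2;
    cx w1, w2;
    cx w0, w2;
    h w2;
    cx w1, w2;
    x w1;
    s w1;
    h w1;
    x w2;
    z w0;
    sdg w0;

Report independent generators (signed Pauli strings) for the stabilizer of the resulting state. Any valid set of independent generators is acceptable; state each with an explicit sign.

The final state is stabilized by the group generated by -IXI, +IIX, -ZII; other independent generating sets are equally valid.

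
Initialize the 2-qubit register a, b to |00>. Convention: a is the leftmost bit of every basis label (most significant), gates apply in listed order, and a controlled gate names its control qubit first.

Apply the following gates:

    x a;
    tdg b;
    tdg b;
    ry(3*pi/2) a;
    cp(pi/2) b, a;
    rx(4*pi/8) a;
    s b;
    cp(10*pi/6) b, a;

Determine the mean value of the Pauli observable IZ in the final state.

In the final state, IZ has expectation 1.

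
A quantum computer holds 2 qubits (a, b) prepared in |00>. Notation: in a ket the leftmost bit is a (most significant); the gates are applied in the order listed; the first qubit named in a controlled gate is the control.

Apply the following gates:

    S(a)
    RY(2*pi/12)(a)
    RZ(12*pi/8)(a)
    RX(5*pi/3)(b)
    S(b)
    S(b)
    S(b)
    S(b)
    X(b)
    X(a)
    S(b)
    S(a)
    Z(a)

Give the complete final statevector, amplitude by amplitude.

The final amplitudes are (-sqrt(2) + sqrt(6))*exp(I*pi/4)/8 on |00>, (-sqrt(6) + 3*sqrt(2))*exp(I*pi/4)/8 on |01>, (sqrt(2) + sqrt(6))*exp(I*pi/4)/8 on |10>, (sqrt(6) + 3*sqrt(2))*exp(I*pi/4)/8 on |11>. Key observation: gates 5-8 undo each other exactly, leaving only the rest of the circuit to track.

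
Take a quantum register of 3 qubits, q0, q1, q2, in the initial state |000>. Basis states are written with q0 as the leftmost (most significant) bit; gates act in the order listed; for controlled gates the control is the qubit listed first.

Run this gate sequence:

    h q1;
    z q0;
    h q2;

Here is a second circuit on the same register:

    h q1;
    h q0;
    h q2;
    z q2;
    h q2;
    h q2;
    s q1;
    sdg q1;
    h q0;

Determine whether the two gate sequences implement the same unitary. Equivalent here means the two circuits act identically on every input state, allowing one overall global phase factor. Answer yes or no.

No — the two circuits implement different unitaries, even allowing a global phase.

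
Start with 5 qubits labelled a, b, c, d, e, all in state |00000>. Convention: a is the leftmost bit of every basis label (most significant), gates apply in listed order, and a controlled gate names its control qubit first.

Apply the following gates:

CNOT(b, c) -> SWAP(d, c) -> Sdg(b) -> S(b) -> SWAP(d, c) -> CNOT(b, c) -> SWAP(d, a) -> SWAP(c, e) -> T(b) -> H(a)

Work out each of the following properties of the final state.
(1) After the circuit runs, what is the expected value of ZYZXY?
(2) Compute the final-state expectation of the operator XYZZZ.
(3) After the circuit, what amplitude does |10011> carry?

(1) The expectation value of ZYZXY is 0. Key observation: the block from step 1 through step 6 cancels to the identity and can be dropped.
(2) The expectation value of XYZZZ is 0.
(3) |10011> carries amplitude 0 in the final state.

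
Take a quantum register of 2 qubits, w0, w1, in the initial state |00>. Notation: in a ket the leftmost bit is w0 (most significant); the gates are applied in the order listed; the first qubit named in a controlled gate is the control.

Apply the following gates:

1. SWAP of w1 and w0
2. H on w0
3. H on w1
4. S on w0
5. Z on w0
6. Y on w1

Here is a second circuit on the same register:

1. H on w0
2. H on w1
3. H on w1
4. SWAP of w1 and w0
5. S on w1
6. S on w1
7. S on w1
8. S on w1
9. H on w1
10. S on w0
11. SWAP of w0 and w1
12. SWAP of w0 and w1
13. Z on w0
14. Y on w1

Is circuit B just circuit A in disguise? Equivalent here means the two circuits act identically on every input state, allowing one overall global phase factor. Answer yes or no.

No: there is an input state on which the two circuits produce genuinely different outputs (not merely differing by a phase).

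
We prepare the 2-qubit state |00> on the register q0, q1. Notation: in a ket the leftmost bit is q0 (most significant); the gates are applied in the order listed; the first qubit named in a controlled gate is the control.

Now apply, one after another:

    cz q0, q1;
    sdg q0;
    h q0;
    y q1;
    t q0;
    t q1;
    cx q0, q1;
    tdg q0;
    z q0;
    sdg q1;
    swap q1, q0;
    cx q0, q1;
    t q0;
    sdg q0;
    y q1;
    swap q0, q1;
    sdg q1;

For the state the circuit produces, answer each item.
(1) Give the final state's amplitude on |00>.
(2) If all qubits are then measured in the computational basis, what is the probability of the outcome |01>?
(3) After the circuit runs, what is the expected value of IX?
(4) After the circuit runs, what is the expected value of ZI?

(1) |00> carries amplitude -sqrt(2)*exp(I*pi/4)/2 in the final state.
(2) Outcome |01> occurs with probability 1/2.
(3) The observable IX averages to sqrt(2)/2.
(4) The observable ZI averages to 1.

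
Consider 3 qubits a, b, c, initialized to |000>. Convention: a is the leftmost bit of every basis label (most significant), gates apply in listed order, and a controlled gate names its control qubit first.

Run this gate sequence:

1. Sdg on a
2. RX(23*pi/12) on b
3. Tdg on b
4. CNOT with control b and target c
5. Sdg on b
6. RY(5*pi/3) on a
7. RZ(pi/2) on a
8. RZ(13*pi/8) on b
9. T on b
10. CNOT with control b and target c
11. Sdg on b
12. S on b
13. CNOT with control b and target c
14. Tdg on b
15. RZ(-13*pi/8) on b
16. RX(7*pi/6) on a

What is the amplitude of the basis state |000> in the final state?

|000> carries amplitude (sqrt(4 - 2*sqrt(2))/8 + sqrt(6*sqrt(2) + 12)/8)*exp(3*I*pi/4) in the final state. Key observation: steps 8-15 multiply out to the identity, so the circuit reduces to the remaining gates.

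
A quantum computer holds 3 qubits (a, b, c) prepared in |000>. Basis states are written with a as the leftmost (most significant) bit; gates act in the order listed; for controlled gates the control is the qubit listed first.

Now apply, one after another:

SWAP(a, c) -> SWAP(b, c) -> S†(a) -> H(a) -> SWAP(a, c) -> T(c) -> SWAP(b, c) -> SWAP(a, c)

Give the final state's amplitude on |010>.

|010> carries amplitude sqrt(2)*exp(I*pi/4)/2 in the final state.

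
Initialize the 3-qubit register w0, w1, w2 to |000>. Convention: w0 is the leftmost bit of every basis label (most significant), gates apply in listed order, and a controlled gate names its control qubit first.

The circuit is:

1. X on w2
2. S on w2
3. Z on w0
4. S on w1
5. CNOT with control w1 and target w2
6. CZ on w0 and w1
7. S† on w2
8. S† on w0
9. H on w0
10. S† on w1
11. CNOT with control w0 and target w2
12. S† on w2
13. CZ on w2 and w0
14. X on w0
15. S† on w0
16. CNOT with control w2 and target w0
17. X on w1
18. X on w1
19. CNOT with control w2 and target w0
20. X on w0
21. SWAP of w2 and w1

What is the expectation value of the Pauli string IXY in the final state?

The observable IXY averages to 0. Key observation: the block from step 17 through step 18 cancels to the identity and can be dropped.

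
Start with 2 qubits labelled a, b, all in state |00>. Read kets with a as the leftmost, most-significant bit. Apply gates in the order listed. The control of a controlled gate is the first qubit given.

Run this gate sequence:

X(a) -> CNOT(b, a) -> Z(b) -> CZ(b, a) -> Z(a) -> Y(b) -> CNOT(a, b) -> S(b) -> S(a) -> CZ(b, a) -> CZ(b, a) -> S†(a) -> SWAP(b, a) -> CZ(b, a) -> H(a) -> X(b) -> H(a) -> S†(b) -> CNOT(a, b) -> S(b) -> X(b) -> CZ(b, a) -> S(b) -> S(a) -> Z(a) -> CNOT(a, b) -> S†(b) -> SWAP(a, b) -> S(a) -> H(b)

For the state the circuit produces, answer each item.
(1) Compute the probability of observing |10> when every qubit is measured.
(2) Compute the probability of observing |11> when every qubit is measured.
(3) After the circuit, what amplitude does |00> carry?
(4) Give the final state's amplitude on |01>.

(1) Outcome |10> occurs with probability 1/2. Key observation: steps 9-12 multiply out to the identity, so the circuit reduces to the remaining gates.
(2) The probability of measuring |11> is 1/2.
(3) The amplitude on |00> is 0.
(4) The amplitude on |01> is 0.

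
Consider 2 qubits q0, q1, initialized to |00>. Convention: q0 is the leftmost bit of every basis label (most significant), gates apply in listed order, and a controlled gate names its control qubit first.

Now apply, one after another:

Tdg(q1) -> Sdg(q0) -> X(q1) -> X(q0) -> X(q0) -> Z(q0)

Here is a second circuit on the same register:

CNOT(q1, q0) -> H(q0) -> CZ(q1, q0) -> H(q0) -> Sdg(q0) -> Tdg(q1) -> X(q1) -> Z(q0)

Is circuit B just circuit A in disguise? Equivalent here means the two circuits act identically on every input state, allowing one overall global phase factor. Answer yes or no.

Yes — the two circuits implement the same unitary up to a global phase.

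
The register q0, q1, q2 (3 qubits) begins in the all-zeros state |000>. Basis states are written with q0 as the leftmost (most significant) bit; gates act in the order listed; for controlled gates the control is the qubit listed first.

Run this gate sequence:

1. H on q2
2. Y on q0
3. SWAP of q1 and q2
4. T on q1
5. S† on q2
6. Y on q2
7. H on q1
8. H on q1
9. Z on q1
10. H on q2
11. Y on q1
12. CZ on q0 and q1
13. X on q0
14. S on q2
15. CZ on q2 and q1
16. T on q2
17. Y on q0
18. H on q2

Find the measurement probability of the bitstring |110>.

The probability of measuring |110> is 1/4 - sqrt(2)/8.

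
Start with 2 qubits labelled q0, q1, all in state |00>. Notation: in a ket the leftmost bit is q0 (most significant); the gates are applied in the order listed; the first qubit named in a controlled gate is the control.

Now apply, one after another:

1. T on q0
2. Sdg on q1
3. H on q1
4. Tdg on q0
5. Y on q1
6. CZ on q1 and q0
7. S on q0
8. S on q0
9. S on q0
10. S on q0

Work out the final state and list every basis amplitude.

The final amplitudes are -sqrt(2)*I/2 on |00>, sqrt(2)*I/2 on |01>, 0 on |10>, 0 on |11>.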